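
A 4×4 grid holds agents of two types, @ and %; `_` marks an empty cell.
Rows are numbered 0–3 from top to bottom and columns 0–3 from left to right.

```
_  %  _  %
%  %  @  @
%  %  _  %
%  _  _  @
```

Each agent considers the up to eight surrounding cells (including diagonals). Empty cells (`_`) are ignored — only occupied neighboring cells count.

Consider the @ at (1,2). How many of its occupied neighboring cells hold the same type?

1

Occupied neighbors of (1,2): (0,1)=%, (0,3)=%, (1,1)=%, (1,3)=@, (2,1)=%, (2,3)=%.
Same type (@): 1 of 6.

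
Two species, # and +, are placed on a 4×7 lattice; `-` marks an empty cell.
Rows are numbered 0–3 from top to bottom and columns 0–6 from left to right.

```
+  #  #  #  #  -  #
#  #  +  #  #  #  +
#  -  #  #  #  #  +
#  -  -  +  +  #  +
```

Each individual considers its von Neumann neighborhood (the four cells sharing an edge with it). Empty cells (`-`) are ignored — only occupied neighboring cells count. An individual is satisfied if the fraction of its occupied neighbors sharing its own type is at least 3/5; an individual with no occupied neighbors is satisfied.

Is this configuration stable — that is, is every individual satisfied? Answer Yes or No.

(0,0)+ 0/2 ✗
(0,1)# 2/3 ✓
(0,2)# 2/3 ✓
(0,3)# 3/3 ✓
(0,4)# 2/2 ✓
(0,6)# 0/1 ✗
(1,0)# 2/3 ✓
(1,1)# 2/3 ✓
(1,2)+ 0/4 ✗
(1,3)# 3/4 ✓
(1,4)# 4/4 ✓
(1,5)# 2/3 ✓
(1,6)+ 1/3 ✗
(2,0)# 2/2 ✓
(2,2)# 1/2 ✗
(2,3)# 3/4 ✓
(2,4)# 3/4 ✓
(2,5)# 3/4 ✓
(2,6)+ 2/3 ✓
(3,0)# 1/1 ✓
(3,3)+ 1/2 ✗
(3,4)+ 1/3 ✗
(3,5)# 1/3 ✗
(3,6)+ 1/2 ✗
For instance (0,0) has only 0/2 same-type neighbors, below 3/5.

No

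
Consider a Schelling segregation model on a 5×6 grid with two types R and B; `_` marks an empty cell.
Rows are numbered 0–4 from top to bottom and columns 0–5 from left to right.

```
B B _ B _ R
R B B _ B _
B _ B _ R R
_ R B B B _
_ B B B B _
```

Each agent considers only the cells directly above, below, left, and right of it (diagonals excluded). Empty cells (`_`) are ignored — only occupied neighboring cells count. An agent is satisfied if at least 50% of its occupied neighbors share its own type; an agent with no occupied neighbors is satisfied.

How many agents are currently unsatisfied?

5

(0,0)B 1/2 satisfied
(0,1)B 2/2 satisfied
(0,3)B 0/0 satisfied
(0,5)R 0/0 satisfied
(1,0)R 0/3 not
(1,1)B 2/3 satisfied
(1,2)B 2/2 satisfied
(1,4)B 0/1 not
(2,0)B 0/1 not
(2,2)B 2/2 satisfied
(2,4)R 1/3 not
(2,5)R 1/1 satisfied
(3,1)R 0/2 not
(3,2)B 3/4 satisfied
(3,3)B 3/3 satisfied
(3,4)B 2/3 satisfied
(4,1)B 1/2 satisfied
(4,2)B 3/3 satisfied
(4,3)B 3/3 satisfied
(4,4)B 2/2 satisfied
Unsatisfied: (1,0), (1,4), (2,0), (2,4), (3,1) — 5 in total.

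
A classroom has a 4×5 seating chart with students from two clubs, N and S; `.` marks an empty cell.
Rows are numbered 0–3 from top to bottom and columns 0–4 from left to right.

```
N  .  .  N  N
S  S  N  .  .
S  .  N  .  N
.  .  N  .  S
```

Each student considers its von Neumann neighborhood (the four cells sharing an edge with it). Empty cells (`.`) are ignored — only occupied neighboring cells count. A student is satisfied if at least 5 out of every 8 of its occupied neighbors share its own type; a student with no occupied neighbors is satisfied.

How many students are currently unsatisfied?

(0,0)N 0/1 unhappy
(0,3)N 1/1 ok
(0,4)N 1/1 ok
(1,0)S 2/3 ok
(1,1)S 1/2 unhappy
(1,2)N 1/2 unhappy
(2,0)S 1/1 ok
(2,2)N 2/2 ok
(2,4)N 0/1 unhappy
(3,2)N 1/1 ok
(3,4)S 0/1 unhappy
Unsatisfied: (0,0), (1,1), (1,2), (2,4), (3,4) — 5 in total.

5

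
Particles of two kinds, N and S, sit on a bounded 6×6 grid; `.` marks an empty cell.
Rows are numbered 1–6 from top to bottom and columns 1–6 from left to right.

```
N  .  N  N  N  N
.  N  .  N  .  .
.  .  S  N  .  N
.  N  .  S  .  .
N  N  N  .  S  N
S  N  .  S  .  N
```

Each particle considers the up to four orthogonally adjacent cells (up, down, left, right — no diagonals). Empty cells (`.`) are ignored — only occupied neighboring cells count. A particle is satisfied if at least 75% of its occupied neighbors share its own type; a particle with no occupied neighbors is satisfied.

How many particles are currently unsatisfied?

(1,1)N 0/0 ok
(1,3)N 1/1 ok
(1,4)N 3/3 ok
(1,5)N 2/2 ok
(1,6)N 1/1 ok
(2,2)N 0/0 ok
(2,4)N 2/2 ok
(3,3)S 0/1 unhappy
(3,4)N 1/3 unhappy
(3,6)N 0/0 ok
(4,2)N 1/1 ok
(4,4)S 0/1 unhappy
(5,1)N 1/2 unhappy
(5,2)N 4/4 ok
(5,3)N 1/1 ok
(5,5)S 0/1 unhappy
(5,6)N 1/2 unhappy
(6,1)S 0/2 unhappy
(6,2)N 1/2 unhappy
(6,4)S 0/0 ok
(6,6)N 1/1 ok
Unsatisfied: (3,3), (3,4), (4,4), (5,1), (5,5), (5,6), (6,1), (6,2) — 8 in total.

8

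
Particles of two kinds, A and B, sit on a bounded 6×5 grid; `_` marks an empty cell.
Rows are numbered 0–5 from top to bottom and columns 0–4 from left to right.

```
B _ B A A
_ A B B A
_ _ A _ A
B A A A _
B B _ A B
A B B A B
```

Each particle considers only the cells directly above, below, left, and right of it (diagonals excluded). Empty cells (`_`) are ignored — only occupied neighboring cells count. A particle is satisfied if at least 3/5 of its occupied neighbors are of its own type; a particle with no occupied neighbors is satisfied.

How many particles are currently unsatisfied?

13

Row 0: (0,0)B 0/0 ok · (0,2)B 1/2 unhappy · (0,3)A 1/3 unhappy · (0,4)A 2/2 ok
Row 1: (1,1)A 0/1 unhappy · (1,2)B 2/4 unhappy · (1,3)B 1/3 unhappy · (1,4)A 2/3 ok
Row 2: (2,2)A 1/2 unhappy · (2,4)A 1/1 ok
Row 3: (3,0)B 1/2 unhappy · (3,1)A 1/3 unhappy · (3,2)A 3/3 ok · (3,3)A 2/2 ok
Row 4: (4,0)B 2/3 ok · (4,1)B 2/3 ok · (4,3)A 2/3 ok · (4,4)B 1/2 unhappy
Row 5: (5,0)A 0/2 unhappy · (5,1)B 2/3 ok · (5,2)B 1/2 unhappy · (5,3)A 1/3 unhappy · (5,4)B 1/2 unhappy
Unsatisfied: (0,2), (0,3), (1,1), (1,2), (1,3), (2,2), (3,0), (3,1), (4,4), (5,0), (5,2), (5,3), (5,4) — 13 in total.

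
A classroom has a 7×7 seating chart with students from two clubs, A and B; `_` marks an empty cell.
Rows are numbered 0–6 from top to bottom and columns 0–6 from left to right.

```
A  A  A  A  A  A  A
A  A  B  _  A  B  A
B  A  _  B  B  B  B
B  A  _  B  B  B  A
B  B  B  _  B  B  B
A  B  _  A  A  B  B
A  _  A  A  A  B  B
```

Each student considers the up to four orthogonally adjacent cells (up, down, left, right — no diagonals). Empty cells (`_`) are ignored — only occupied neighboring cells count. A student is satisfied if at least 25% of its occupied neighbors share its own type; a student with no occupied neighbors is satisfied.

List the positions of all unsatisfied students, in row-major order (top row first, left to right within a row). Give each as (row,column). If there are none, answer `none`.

(1,2), (3,6)

Row 0: (0,0)A 2/2 ✓ · (0,1)A 3/3 ✓ · (0,2)A 2/3 ✓ · (0,3)A 2/2 ✓ · (0,4)A 3/3 ✓ · (0,5)A 2/3 ✓ · (0,6)A 2/2 ✓
Row 1: (1,0)A 2/3 ✓ · (1,1)A 3/4 ✓ · (1,2)B 0/2 ✗ · (1,4)A 1/3 ✓ · (1,5)B 1/4 ✓ · (1,6)A 1/3 ✓
Row 2: (2,0)B 1/3 ✓ · (2,1)A 2/3 ✓ · (2,3)B 2/2 ✓ · (2,4)B 3/4 ✓ · (2,5)B 4/4 ✓ · (2,6)B 1/3 ✓
Row 3: (3,0)B 2/3 ✓ · (3,1)A 1/3 ✓ · (3,3)B 2/2 ✓ · (3,4)B 4/4 ✓ · (3,5)B 3/4 ✓ · (3,6)A 0/3 ✗
Row 4: (4,0)B 2/3 ✓ · (4,1)B 3/4 ✓ · (4,2)B 1/1 ✓ · (4,4)B 2/3 ✓ · (4,5)B 4/4 ✓ · (4,6)B 2/3 ✓
Row 5: (5,0)A 1/3 ✓ · (5,1)B 1/2 ✓ · (5,3)A 2/2 ✓ · (5,4)A 2/4 ✓ · (5,5)B 3/4 ✓ · (5,6)B 3/3 ✓
Row 6: (6,0)A 1/1 ✓ · (6,2)A 1/1 ✓ · (6,3)A 3/3 ✓ · (6,4)A 2/3 ✓ · (6,5)B 2/3 ✓ · (6,6)B 2/2 ✓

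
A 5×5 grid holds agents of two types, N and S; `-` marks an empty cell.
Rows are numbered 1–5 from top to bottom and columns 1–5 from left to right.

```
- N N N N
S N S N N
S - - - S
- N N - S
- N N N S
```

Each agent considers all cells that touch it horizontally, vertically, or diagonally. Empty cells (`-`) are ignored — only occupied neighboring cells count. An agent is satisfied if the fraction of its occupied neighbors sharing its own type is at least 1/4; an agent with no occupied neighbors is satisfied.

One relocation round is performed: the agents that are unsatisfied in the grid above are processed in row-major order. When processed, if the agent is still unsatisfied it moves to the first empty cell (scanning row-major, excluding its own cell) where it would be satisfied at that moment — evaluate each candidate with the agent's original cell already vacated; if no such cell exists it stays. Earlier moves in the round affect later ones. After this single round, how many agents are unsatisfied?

Initially unsatisfied (in order): (2,3).
  (2,3) → (1,1).
Resulting grid:
S N N N N
S N - N N
S - - - S
- N N - S
- N N N S
All satisfied now.

0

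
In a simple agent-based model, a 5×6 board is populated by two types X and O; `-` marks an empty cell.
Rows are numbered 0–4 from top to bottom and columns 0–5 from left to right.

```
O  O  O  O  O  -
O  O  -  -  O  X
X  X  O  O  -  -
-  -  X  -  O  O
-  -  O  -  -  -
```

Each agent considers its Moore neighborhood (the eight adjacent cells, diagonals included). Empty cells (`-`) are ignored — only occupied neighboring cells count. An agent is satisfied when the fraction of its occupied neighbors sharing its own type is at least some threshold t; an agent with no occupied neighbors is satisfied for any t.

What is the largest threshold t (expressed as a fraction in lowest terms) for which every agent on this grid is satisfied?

0/1

(0,0)O 3/3
(0,1)O 4/4
(0,2)O 3/3
(0,3)O 3/3
(0,4)O 2/3
(1,0)O 3/5
(1,1)O 5/7
(1,4)O 3/4
(1,5)X 0/2
(2,0)X 1/3
(2,1)X 2/5
(2,2)O 2/4
(2,3)O 3/4
(3,2)X 1/4
(3,4)O 2/2
(3,5)O 1/1
(4,2)O 0/1
The smallest same-type fraction is 0/2 at (1,5), which reduces to 0/1. Any threshold above that leaves this agent unsatisfied.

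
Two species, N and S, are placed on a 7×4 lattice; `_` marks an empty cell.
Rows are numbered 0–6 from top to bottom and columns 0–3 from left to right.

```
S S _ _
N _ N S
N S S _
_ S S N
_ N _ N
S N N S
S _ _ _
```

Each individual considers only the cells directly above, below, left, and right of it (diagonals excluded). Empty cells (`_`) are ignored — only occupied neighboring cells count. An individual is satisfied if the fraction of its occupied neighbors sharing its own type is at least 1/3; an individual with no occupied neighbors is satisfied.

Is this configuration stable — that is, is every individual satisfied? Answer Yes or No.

No

(0,0)S 1/2 ✓
(0,1)S 1/1 ✓
(1,0)N 1/2 ✓
(1,2)N 0/2 ✗
(1,3)S 0/1 ✗
(2,0)N 1/2 ✓
(2,1)S 2/3 ✓
(2,2)S 2/3 ✓
(3,1)S 2/3 ✓
(3,2)S 2/3 ✓
(3,3)N 1/2 ✓
(4,1)N 1/2 ✓
(4,3)N 1/2 ✓
(5,0)S 1/2 ✓
(5,1)N 2/3 ✓
(5,2)N 1/2 ✓
(5,3)S 0/2 ✗
(6,0)S 1/1 ✓
For instance (1,2) has only 0/2 same-type neighbors, below 1/3.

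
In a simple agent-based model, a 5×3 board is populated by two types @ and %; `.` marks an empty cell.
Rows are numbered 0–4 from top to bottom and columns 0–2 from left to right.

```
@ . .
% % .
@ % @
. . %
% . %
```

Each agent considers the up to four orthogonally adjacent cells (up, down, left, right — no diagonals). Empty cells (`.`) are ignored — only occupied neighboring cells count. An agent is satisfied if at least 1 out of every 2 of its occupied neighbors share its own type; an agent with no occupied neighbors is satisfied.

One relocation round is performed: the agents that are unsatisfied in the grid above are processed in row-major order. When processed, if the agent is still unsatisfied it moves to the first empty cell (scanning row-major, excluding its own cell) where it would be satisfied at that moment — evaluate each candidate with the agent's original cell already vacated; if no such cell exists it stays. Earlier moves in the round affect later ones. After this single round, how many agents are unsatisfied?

0

Initially unsatisfied (in order): (0,0), (1,0), (2,0), (2,1), (2,2).
  (0,0) → (0,2).
  (1,0): now satisfied by earlier moves; stays.
  (2,0) → (0,1).
  (2,1): now satisfied by earlier moves; stays.
  (2,2) → (0,0).
Resulting grid:
@ @ @
% % .
. % .
. . %
% . %
All satisfied now.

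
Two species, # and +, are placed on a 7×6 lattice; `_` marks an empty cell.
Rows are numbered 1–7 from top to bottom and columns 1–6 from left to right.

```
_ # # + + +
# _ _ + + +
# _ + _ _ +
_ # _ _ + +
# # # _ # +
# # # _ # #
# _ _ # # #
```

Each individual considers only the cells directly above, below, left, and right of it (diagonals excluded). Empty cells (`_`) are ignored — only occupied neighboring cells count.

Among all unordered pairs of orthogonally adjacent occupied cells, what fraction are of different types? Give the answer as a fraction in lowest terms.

Scan each occupied cell's neighbors to the right and below so each pair is counted once.
From row 1: 1 unlike of 7 pairs (running 1/7).
From row 2: 0 unlike of 4 pairs (running 1/11).
From row 3: 0 unlike of 1 pairs (running 1/12).
From row 4: 1 unlike of 4 pairs (running 2/16).
From row 5: 2 unlike of 8 pairs (running 4/24).
From row 6: 0 unlike of 6 pairs (running 4/30).
From row 7: 0 unlike of 2 pairs (running 4/32).
Total adjacent occupied pairs: 32; unlike-type pairs: 4.
4/32 reduces to 1/8.

1/8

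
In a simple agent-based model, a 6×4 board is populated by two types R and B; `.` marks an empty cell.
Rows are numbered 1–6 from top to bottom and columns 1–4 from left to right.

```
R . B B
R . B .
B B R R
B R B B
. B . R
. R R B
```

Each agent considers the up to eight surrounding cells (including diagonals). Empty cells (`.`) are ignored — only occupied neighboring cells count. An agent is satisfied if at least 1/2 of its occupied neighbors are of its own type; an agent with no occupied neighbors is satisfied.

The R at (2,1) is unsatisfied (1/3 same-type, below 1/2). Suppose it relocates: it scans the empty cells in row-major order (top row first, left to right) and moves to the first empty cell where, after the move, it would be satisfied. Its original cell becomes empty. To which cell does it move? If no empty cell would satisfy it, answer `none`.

(5,1)

Vacating (2,1). Empty cells in order:
  (1,2): 1/3 same-type → still unsatisfied.
  (2,2): 2/6 same-type → still unsatisfied.
  (2,4): 2/5 same-type → still unsatisfied.
  (5,1): 2/4 same-type → satisfied — stop here.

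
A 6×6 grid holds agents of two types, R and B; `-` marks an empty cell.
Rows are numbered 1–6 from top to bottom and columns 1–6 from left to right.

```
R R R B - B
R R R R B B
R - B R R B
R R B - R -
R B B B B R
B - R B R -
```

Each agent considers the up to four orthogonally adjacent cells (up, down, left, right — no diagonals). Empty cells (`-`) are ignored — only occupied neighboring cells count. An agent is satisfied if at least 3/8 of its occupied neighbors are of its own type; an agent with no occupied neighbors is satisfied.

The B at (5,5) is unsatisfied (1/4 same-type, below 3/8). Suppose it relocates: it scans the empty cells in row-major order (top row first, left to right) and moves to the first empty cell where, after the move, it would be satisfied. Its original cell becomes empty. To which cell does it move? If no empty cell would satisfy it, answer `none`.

Vacating (5,5). Empty cells in order:
  (1,5): 3/3 same-type → satisfied — stop here.

(1,5)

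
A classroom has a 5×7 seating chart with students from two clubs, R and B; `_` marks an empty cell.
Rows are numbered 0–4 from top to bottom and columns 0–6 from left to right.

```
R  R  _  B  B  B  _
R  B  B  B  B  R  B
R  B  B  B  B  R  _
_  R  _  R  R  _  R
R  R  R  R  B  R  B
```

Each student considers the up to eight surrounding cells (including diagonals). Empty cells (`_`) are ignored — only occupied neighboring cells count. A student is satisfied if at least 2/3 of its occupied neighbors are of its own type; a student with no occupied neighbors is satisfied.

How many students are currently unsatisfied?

14

Row 0: (0,0)R 2/3 ok · (0,1)R 2/4 unhappy · (0,3)B 4/4 ok · (0,4)B 4/5 ok · (0,5)B 3/4 ok
Row 1: (1,0)R 3/5 unhappy · (1,1)B 3/7 unhappy · (1,2)B 6/7 ok · (1,3)B 7/7 ok · (1,4)B 6/8 ok · (1,5)R 1/6 unhappy · (1,6)B 1/3 unhappy
Row 2: (2,0)R 2/4 unhappy · (2,1)B 3/6 unhappy · (2,2)B 5/7 ok · (2,3)B 5/7 ok · (2,4)B 3/7 unhappy · (2,5)R 3/6 unhappy
Row 3: (3,1)R 4/6 ok · (3,3)R 3/7 unhappy · (3,4)R 4/7 unhappy · (3,6)R 2/3 ok
Row 4: (4,0)R 2/2 ok · (4,1)R 3/3 ok · (4,2)R 4/4 ok · (4,3)R 3/4 ok · (4,4)B 0/4 unhappy · (4,5)R 2/4 unhappy · (4,6)B 0/2 unhappy
Unsatisfied: (0,1), (1,0), (1,1), (1,5), (1,6), (2,0), (2,1), (2,4), (2,5), (3,3), (3,4), (4,4), (4,5), (4,6) — 14 in total.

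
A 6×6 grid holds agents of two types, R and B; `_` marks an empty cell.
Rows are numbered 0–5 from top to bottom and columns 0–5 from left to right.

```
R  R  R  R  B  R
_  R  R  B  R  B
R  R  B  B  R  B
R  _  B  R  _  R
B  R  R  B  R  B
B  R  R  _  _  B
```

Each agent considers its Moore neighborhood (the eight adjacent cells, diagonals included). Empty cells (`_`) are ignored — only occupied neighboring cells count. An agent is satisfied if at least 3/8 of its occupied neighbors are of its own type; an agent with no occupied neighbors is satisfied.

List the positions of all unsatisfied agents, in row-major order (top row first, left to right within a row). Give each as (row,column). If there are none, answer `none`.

(0,5), (2,5), (4,0), (4,3), (4,5), (5,0)

(0,0)R 2/2 ✓
(0,1)R 4/4 ✓
(0,2)R 4/5 ✓
(0,3)R 3/5 ✓
(0,4)B 2/5 ✓
(0,5)R 1/3 ✗
(1,1)R 6/7 ✓
(1,2)R 5/8 ✓
(1,3)B 3/8 ✓
(1,4)R 3/8 ✓
(1,5)B 2/5 ✓
(2,0)R 3/3 ✓
(2,1)R 4/6 ✓
(2,2)B 3/7 ✓
(2,3)B 3/7 ✓
(2,4)R 3/7 ✓
(2,5)B 1/4 ✗
(3,0)R 3/4 ✓
(3,2)B 3/7 ✓
(3,3)R 3/7 ✓
(3,5)R 2/4 ✓
(4,0)B 1/4 ✗
(4,1)R 4/7 ✓
(4,2)R 4/6 ✓
(4,3)B 1/5 ✗
(4,4)R 2/5 ✓
(4,5)B 1/3 ✗
(5,0)B 1/3 ✗
(5,1)R 3/5 ✓
(5,2)R 3/4 ✓
(5,5)B 1/2 ✓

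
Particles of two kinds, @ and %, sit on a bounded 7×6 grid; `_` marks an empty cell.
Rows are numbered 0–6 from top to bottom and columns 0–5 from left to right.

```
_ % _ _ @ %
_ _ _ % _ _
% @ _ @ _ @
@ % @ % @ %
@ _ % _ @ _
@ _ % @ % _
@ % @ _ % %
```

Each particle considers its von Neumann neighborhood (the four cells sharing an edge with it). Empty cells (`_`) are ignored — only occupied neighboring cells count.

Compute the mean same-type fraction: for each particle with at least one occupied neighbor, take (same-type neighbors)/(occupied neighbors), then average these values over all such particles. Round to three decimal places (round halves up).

Row 0: (0,1)% — no occupied neighbors · (0,4)@ 0/1 · (0,5)% 0/1
Row 1: (1,3)% 0/1
Row 2: (2,0)% 0/2 · (2,1)@ 0/2 · (2,3)@ 0/2 · (2,5)@ 0/1
Row 3: (3,0)@ 1/3 · (3,1)% 0/3 · (3,2)@ 0/3 · (3,3)% 0/3 · (3,4)@ 1/3 · (3,5)% 0/2
Row 4: (4,0)@ 2/2 · (4,2)% 1/2 · (4,4)@ 1/2
Row 5: (5,0)@ 2/2 · (5,2)% 1/3 · (5,3)@ 0/2 · (5,4)% 1/3
Row 6: (6,0)@ 1/2 · (6,1)% 0/2 · (6,2)@ 0/2 · (6,4)% 2/2 · (6,5)% 1/1
Sum over 25 particles: 0/1 + 0/1 + 0/1 + 0/2 + 0/2 + 0/2 + 0/1 + 1/3 + 0/3 + 0/3 + 0/3 + 1/3 + 0/2 + 2/2 + 1/2 + 1/2 + 2/2 + 1/3 + 0/2 + 1/3 + 1/2 + 0/2 + 0/2 + 2/2 + 1/1 = 41/6; mean = 41/6 ÷ 25 = 41/150 = 0.273333… → 0.273.

0.273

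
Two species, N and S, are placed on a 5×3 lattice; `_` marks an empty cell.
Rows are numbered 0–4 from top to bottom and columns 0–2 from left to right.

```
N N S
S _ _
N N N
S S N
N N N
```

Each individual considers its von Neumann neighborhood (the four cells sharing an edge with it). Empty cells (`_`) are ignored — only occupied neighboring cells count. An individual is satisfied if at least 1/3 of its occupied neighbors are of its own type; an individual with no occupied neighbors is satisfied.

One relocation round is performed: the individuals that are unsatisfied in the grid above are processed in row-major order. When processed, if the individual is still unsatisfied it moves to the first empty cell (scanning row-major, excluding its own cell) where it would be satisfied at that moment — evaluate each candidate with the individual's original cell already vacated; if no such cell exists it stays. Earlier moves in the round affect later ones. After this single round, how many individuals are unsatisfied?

1

Initially unsatisfied (in order): (0,2), (1,0), (3,1).
  (0,2) → (1,1).
  (1,0): now satisfied by earlier moves; stays.
  (3,1) → (1,2).
Resulting grid:
N N _
S S S
N N N
S _ N
N N N
Unsatisfied now: (3,0).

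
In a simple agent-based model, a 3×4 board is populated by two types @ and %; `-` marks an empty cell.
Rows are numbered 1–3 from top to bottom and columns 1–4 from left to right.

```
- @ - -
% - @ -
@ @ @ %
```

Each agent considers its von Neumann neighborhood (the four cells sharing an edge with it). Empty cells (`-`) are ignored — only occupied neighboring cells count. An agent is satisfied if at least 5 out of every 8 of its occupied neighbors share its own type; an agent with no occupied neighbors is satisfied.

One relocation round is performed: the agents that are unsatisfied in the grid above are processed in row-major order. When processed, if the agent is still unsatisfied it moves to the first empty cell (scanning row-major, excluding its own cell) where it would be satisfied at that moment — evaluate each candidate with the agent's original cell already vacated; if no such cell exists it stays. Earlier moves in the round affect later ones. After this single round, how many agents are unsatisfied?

Initially unsatisfied (in order): (2,1), (3,1), (3,4).
  (2,1) → (1,4).
  (3,1): now satisfied by earlier moves; stays.
  (3,4): no empty cell satisfies it; stays.
Resulting grid:
- @ - %
- - @ -
@ @ @ %
Unsatisfied now: (3,4).

1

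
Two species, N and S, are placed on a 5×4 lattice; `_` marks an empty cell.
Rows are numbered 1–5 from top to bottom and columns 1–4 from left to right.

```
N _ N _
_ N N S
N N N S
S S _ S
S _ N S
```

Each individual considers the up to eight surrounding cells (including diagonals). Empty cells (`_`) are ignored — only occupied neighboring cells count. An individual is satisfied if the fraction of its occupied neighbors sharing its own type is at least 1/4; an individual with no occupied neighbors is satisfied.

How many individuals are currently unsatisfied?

1

(1,1)N 1/1 ok
(1,3)N 2/3 ok
(2,2)N 6/6 ok
(2,3)N 4/6 ok
(2,4)S 1/4 ok
(3,1)N 2/4 ok
(3,2)N 4/6 ok
(3,3)N 3/7 ok
(3,4)S 2/4 ok
(4,1)S 2/4 ok
(4,2)S 2/6 ok
(4,4)S 2/4 ok
(5,1)S 2/2 ok
(5,3)N 0/3 unhappy
(5,4)S 1/2 ok
Unsatisfied: (5,3) — 1 in total.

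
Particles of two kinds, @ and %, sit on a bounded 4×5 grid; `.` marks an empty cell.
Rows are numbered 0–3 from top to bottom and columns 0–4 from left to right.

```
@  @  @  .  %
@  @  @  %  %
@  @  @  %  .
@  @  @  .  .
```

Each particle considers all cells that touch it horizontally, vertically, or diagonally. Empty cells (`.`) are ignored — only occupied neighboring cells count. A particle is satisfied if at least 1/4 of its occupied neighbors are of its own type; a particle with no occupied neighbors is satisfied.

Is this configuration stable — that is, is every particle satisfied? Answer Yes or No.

(0,0)@ 3/3 ✓
(0,1)@ 5/5 ✓
(0,2)@ 3/4 ✓
(0,4)% 2/2 ✓
(1,0)@ 5/5 ✓
(1,1)@ 8/8 ✓
(1,2)@ 5/7 ✓
(1,3)% 3/6 ✓
(1,4)% 3/3 ✓
(2,0)@ 5/5 ✓
(2,1)@ 8/8 ✓
(2,2)@ 5/7 ✓
(2,3)% 2/5 ✓
(3,0)@ 3/3 ✓
(3,1)@ 5/5 ✓
(3,2)@ 3/4 ✓
All meet the threshold, so the configuration is stable.

Yes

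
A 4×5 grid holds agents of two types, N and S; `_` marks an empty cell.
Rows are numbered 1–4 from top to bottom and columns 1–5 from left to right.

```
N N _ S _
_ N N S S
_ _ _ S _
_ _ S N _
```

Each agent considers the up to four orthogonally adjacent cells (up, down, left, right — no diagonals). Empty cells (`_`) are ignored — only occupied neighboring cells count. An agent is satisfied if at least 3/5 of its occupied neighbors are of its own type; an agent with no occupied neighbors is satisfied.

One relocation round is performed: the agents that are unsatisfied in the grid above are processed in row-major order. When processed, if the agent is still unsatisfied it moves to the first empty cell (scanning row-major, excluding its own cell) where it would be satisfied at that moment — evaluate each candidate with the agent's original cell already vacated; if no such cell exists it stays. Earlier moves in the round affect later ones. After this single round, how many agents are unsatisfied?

0

Initially unsatisfied (in order): (2,3), (3,4), (4,3), (4,4).
  (2,3) → (2,1).
  (3,4) → (1,5).
  (4,3) → (3,3).
  (4,4): now satisfied by earlier moves; stays.
Resulting grid:
N N _ S S
N N _ S S
_ _ S _ _
_ _ _ N _
All satisfied now.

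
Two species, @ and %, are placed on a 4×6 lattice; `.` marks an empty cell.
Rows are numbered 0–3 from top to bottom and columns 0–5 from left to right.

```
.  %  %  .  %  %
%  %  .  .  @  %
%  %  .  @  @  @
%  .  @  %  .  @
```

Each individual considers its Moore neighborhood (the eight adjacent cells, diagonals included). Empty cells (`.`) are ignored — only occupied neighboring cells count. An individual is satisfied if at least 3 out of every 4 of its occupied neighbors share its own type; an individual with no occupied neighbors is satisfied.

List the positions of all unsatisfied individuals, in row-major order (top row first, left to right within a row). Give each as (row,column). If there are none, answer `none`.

Row 0: (0,1)% 3/3 ok · (0,2)% 2/2 ok · (0,4)% 2/3 unhappy · (0,5)% 2/3 unhappy
Row 1: (1,0)% 4/4 ok · (1,1)% 5/5 ok · (1,4)@ 3/6 unhappy · (1,5)% 2/5 unhappy
Row 2: (2,0)% 4/4 ok · (2,1)% 4/5 ok · (2,3)@ 3/4 ok · (2,4)@ 4/6 unhappy · (2,5)@ 3/4 ok
Row 3: (3,0)% 2/2 ok · (3,2)@ 1/3 unhappy · (3,3)% 0/3 unhappy · (3,5)@ 2/2 ok

(0,4), (0,5), (1,4), (1,5), (2,4), (3,2), (3,3)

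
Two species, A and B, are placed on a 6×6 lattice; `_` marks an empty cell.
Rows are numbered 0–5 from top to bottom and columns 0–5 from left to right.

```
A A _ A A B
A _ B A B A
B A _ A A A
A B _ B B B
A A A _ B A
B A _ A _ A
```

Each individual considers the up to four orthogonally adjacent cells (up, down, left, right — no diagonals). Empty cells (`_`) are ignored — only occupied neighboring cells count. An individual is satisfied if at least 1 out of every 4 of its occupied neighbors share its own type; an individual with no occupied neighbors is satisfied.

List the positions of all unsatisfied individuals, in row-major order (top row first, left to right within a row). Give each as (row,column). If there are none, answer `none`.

Row 0: (0,0)A 2/2 satisfied · (0,1)A 1/1 satisfied · (0,3)A 2/2 satisfied · (0,4)A 1/3 satisfied · (0,5)B 0/2 not
Row 1: (1,0)A 1/2 satisfied · (1,2)B 0/1 not · (1,3)A 2/4 satisfied · (1,4)B 0/4 not · (1,5)A 1/3 satisfied
Row 2: (2,0)B 0/3 not · (2,1)A 0/2 not · (2,3)A 2/3 satisfied · (2,4)A 2/4 satisfied · (2,5)A 2/3 satisfied
Row 3: (3,0)A 1/3 satisfied · (3,1)B 0/3 not · (3,3)B 1/2 satisfied · (3,4)B 3/4 satisfied · (3,5)B 1/3 satisfied
Row 4: (4,0)A 2/3 satisfied · (4,1)A 3/4 satisfied · (4,2)A 1/1 satisfied · (4,4)B 1/2 satisfied · (4,5)A 1/3 satisfied
Row 5: (5,0)B 0/2 not · (5,1)A 1/2 satisfied · (5,3)A 0/0 satisfied · (5,5)A 1/1 satisfied

(0,5), (1,2), (1,4), (2,0), (2,1), (3,1), (5,0)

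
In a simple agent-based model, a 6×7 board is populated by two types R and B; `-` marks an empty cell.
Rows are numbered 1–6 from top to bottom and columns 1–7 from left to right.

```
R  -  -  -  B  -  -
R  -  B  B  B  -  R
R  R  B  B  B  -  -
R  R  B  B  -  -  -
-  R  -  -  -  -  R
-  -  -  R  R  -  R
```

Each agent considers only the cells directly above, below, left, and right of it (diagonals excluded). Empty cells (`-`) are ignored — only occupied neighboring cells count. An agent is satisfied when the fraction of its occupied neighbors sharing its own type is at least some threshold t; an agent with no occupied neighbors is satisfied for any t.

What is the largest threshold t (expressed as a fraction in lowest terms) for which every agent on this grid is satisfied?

2/3

Row 1: (1,1)R 1/1 · (1,5)B 1/1
Row 2: (2,1)R 2/2 · (2,3)B 2/2 · (2,4)B 3/3 · (2,5)B 3/3 · (2,7)R — no occupied neighbors
Row 3: (3,1)R 3/3 · (3,2)R 2/3 · (3,3)B 3/4 · (3,4)B 4/4 · (3,5)B 2/2
Row 4: (4,1)R 2/2 · (4,2)R 3/4 · (4,3)B 2/3 · (4,4)B 2/2
Row 5: (5,2)R 1/1 · (5,7)R 1/1
Row 6: (6,4)R 1/1 · (6,5)R 1/1 · (6,7)R 1/1
The smallest same-type fraction is 2/3 at (3,2), which reduces to 2/3. Any threshold above that leaves this agent unsatisfied.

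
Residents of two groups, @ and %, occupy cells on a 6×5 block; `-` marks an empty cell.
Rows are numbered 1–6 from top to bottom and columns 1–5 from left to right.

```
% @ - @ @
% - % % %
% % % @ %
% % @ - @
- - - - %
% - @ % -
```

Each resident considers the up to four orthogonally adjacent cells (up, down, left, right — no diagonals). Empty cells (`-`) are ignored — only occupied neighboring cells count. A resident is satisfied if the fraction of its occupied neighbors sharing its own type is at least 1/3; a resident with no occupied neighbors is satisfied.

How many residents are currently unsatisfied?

7

(1,1)% 1/2 satisfied
(1,2)@ 0/1 not
(1,4)@ 1/2 satisfied
(1,5)@ 1/2 satisfied
(2,1)% 2/2 satisfied
(2,3)% 2/2 satisfied
(2,4)% 2/4 satisfied
(2,5)% 2/3 satisfied
(3,1)% 3/3 satisfied
(3,2)% 3/3 satisfied
(3,3)% 2/4 satisfied
(3,4)@ 0/3 not
(3,5)% 1/3 satisfied
(4,1)% 2/2 satisfied
(4,2)% 2/3 satisfied
(4,3)@ 0/2 not
(4,5)@ 0/2 not
(5,5)% 0/1 not
(6,1)% 0/0 satisfied
(6,3)@ 0/1 not
(6,4)% 0/1 not
Unsatisfied: (1,2), (3,4), (4,3), (4,5), (5,5), (6,3), (6,4) — 7 in total.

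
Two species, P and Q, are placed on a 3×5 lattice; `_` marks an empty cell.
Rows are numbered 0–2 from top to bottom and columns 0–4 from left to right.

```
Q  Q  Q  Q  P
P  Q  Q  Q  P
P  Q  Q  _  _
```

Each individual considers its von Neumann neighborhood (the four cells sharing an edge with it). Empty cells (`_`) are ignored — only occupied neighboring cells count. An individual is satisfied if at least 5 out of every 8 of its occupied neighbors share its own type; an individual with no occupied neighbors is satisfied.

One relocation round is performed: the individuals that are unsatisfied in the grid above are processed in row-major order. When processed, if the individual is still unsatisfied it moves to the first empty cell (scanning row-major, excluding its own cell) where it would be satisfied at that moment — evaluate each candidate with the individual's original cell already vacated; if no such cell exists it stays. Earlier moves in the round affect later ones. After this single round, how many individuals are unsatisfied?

Initially unsatisfied (in order): (0,0), (0,4), (1,0), (1,4), (2,0).
  (0,0) → (2,3).
  (0,4): no empty cell satisfies it; stays.
  (1,0): no empty cell satisfies it; stays.
  (1,4): no empty cell satisfies it; stays.
  (2,0): no empty cell satisfies it; stays.
Resulting grid:
_ Q Q Q P
P Q Q Q P
P Q Q Q _
Unsatisfied now: (0,4), (1,0), (1,4), (2,0).

4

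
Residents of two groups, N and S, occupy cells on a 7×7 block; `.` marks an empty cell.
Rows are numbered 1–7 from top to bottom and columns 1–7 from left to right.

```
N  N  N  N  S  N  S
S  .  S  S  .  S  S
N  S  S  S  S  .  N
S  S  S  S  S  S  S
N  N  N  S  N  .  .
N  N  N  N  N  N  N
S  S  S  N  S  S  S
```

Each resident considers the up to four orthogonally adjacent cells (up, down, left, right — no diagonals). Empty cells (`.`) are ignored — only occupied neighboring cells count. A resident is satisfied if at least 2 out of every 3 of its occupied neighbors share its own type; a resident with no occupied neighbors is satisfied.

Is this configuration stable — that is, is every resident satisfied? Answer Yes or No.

Row 1: (1,1)N 1/2 unhappy · (1,2)N 2/2 ok · (1,3)N 2/3 ok · (1,4)N 1/3 unhappy · (1,5)S 0/2 unhappy · (1,6)N 0/3 unhappy · (1,7)S 1/2 unhappy
Row 2: (2,1)S 0/2 unhappy · (2,3)S 2/3 ok · (2,4)S 2/3 ok · (2,6)S 1/2 unhappy · (2,7)S 2/3 ok
Row 3: (3,1)N 0/3 unhappy · (3,2)S 2/3 ok · (3,3)S 4/4 ok · (3,4)S 4/4 ok · (3,5)S 2/2 ok · (3,7)N 0/2 unhappy
Row 4: (4,1)S 1/3 unhappy · (4,2)S 3/4 ok · (4,3)S 3/4 ok · (4,4)S 4/4 ok · (4,5)S 3/4 ok · (4,6)S 2/2 ok · (4,7)S 1/2 unhappy
Row 5: (5,1)N 2/3 ok · (5,2)N 3/4 ok · (5,3)N 2/4 unhappy · (5,4)S 1/4 unhappy · (5,5)N 1/3 unhappy
Row 6: (6,1)N 2/3 ok · (6,2)N 3/4 ok · (6,3)N 3/4 ok · (6,4)N 3/4 ok · (6,5)N 3/4 ok · (6,6)N 2/3 ok · (6,7)N 1/2 unhappy
Row 7: (7,1)S 1/2 unhappy · (7,2)S 2/3 ok · (7,3)S 1/3 unhappy · (7,4)N 1/3 unhappy · (7,5)S 1/3 unhappy · (7,6)S 2/3 ok · (7,7)S 1/2 unhappy
For instance (1,1) has only 1/2 same-type neighbors, below 2/3.

No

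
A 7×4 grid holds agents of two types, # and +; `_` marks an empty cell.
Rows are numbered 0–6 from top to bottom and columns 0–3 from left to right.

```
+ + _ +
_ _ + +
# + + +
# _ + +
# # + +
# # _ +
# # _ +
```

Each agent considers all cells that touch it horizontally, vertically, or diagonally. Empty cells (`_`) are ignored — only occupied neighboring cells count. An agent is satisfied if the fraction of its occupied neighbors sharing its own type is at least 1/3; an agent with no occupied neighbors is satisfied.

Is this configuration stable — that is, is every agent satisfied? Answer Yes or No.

(0,0)+ 1/1 ok
(0,1)+ 2/2 ok
(0,3)+ 2/2 ok
(1,2)+ 6/6 ok
(1,3)+ 4/4 ok
(2,0)# 1/2 ok
(2,1)+ 3/5 ok
(2,2)+ 6/6 ok
(2,3)+ 5/5 ok
(3,0)# 3/4 ok
(3,2)+ 6/7 ok
(3,3)+ 5/5 ok
(4,0)# 4/4 ok
(4,1)# 4/6 ok
(4,2)+ 4/6 ok
(4,3)+ 4/4 ok
(5,0)# 5/5 ok
(5,1)# 5/6 ok
(5,3)+ 3/3 ok
(6,0)# 3/3 ok
(6,1)# 3/3 ok
(6,3)+ 1/1 ok
All meet the threshold, so the configuration is stable.

Yes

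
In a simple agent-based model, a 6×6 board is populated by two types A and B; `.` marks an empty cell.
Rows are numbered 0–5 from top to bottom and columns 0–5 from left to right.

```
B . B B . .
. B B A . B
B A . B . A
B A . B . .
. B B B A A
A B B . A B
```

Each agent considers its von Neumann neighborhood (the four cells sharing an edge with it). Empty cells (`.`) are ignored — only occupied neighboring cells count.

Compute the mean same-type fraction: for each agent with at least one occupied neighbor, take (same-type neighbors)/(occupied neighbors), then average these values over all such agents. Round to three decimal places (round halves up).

0.500

Row 0: (0,0)B — no occupied neighbors · (0,2)B 2/2 · (0,3)B 1/2
Row 1: (1,1)B 1/2 · (1,2)B 2/3 · (1,3)A 0/3 · (1,5)B 0/1
Row 2: (2,0)B 1/2 · (2,1)A 1/3 · (2,3)B 1/2 · (2,5)A 0/1
Row 3: (3,0)B 1/2 · (3,1)A 1/3 · (3,3)B 2/2
Row 4: (4,1)B 2/3 · (4,2)B 3/3 · (4,3)B 2/3 · (4,4)A 2/3 · (4,5)A 1/2
Row 5: (5,0)A 0/1 · (5,1)B 2/3 · (5,2)B 2/2 · (5,4)A 1/2 · (5,5)B 0/2
Sum over 23 agents: 2/2 + 1/2 + 1/2 + 2/3 + 0/3 + 0/1 + 1/2 + 1/3 + 1/2 + 0/1 + 1/2 + 1/3 + 2/2 + 2/3 + 3/3 + 2/3 + 2/3 + 1/2 + 0/1 + 2/3 + 2/2 + 1/2 + 0/2 = 23/2; mean = 23/2 ÷ 23 = 1/2 = 0.5 → 0.500.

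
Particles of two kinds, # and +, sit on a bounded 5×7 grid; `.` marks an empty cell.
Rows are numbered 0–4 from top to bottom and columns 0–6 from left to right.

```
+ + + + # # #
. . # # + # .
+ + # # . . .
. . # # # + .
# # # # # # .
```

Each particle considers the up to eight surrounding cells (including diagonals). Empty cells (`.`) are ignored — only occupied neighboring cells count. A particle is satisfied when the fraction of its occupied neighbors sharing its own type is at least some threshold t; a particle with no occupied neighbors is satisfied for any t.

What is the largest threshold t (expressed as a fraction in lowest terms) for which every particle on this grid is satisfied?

Row 0: (0,0)+ 1/1 · (0,1)+ 2/3 · (0,2)+ 2/4 · (0,3)+ 2/5 · (0,4)# 3/5 · (0,5)# 3/4 · (0,6)# 2/2
Row 1: (1,2)# 3/7 · (1,3)# 4/7 · (1,4)+ 1/6 · (1,5)# 3/4
Row 2: (2,0)+ 1/1 · (2,1)+ 1/4 · (2,2)# 5/6 · (2,3)# 6/7
Row 3: (3,2)# 6/7 · (3,3)# 7/7 · (3,4)# 5/6 · (3,5)+ 0/3
Row 4: (4,0)# 1/1 · (4,1)# 3/3 · (4,2)# 4/4 · (4,3)# 5/5 · (4,4)# 4/5 · (4,5)# 2/3
The smallest same-type fraction is 0/3 at (3,5), which reduces to 0/1. Any threshold above that leaves this particle unsatisfied.

0/1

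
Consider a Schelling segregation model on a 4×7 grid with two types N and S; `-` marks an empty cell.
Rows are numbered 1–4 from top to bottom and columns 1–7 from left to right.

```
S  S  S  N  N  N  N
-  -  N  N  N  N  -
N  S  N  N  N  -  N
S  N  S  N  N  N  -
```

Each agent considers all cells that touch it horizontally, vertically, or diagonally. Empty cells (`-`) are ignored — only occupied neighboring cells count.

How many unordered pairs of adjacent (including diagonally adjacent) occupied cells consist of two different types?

14

Scan each occupied cell's neighbors to the right and below (and the two forward diagonals) so each pair is counted once.
From row 1: 4 unlike of 18 pairs (running 4/18).
From row 2: 1 unlike of 13 pairs (running 5/31).
From row 3: 6 unlike of 19 pairs (running 11/50).
From row 4: 3 unlike of 5 pairs (running 14/55).
Total adjacent occupied pairs: 55; unlike-type pairs: 14.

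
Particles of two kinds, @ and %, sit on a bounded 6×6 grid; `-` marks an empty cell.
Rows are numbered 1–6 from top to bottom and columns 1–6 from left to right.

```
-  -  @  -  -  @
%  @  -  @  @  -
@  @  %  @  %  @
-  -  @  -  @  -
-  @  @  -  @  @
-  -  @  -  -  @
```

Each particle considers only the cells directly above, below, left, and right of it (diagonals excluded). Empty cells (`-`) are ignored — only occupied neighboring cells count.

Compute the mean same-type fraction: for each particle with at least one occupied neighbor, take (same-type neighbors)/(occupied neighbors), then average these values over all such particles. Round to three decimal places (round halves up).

0.583

(1,3)@ — no occupied neighbors
(1,6)@ — no occupied neighbors
(2,1)% 0/2
(2,2)@ 1/2
(2,4)@ 2/2
(2,5)@ 1/2
(3,1)@ 1/2
(3,2)@ 2/3
(3,3)% 0/3
(3,4)@ 1/3
(3,5)% 0/4
(3,6)@ 0/1
(4,3)@ 1/2
(4,5)@ 1/2
(5,2)@ 1/1
(5,3)@ 3/3
(5,5)@ 2/2
(5,6)@ 2/2
(6,3)@ 1/1
(6,6)@ 1/1
Sum over 18 particles: 0/2 + 1/2 + 2/2 + 1/2 + 1/2 + 2/3 + 0/3 + 1/3 + 0/4 + 0/1 + 1/2 + 1/2 + 1/1 + 3/3 + 2/2 + 2/2 + 1/1 + 1/1 = 21/2; mean = 21/2 ÷ 18 = 7/12 = 0.583333… → 0.583.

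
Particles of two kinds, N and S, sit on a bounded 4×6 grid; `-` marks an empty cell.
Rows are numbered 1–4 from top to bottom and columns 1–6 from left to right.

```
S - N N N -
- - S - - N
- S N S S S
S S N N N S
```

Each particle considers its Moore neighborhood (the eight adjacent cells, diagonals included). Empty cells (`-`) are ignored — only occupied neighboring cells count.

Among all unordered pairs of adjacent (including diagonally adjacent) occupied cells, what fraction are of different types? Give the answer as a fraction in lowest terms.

Scan each occupied cell's neighbors to the right and below (and the two forward diagonals) so each pair is counted once.
Row 1: N(1,3)–N(1,4)= N(1,3)–S(2,3)≠ N(1,4)–N(1,5)= N(1,4)–S(2,3)≠ N(1,5)–N(2,6)=  → 2/5 unlike.
Row 2: S(2,3)–N(3,3)≠ S(2,3)–S(3,4)= S(2,3)–S(3,2)= N(2,6)–S(3,6)≠ N(2,6)–S(3,5)≠  → 3/5 unlike.
Row 3: S(3,2)–N(3,3)≠ S(3,2)–S(4,2)= S(3,2)–N(4,3)≠ S(3,2)–S(4,1)= N(3,3)–S(3,4)≠ N(3,3)–N(4,3)= N(3,3)–N(4,4)= N(3,3)–S(4,2)≠ S(3,4)–S(3,5)= S(3,4)–N(4,4)≠ S(3,4)–N(4,5)≠ S(3,4)–N(4,3)≠ S(3,5)–S(3,6)= S(3,5)–N(4,5)≠ S(3,5)–S(4,6)= S(3,5)–N(4,4)≠ S(3,6)–S(4,6)= S(3,6)–N(4,5)≠  → 10/18 unlike.
Row 4: S(4,1)–S(4,2)= S(4,2)–N(4,3)≠ N(4,3)–N(4,4)= N(4,4)–N(4,5)= N(4,5)–S(4,6)≠  → 2/5 unlike.
Total adjacent occupied pairs: 33; unlike-type pairs: 17.
17/33 is already in lowest terms.

17/33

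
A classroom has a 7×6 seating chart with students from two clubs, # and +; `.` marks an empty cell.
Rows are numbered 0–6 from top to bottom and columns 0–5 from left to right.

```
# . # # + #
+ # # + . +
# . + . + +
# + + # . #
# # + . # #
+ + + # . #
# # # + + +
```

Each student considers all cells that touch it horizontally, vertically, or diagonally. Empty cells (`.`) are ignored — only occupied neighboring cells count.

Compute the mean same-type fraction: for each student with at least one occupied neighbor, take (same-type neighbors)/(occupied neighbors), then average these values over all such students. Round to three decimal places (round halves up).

0.492

Row 0: (0,0)# 1/2 · (0,2)# 3/4 · (0,3)# 2/4 · (0,4)+ 2/4 · (0,5)# 0/2
Row 1: (1,0)+ 0/3 · (1,1)# 4/6 · (1,2)# 3/5 · (1,3)+ 3/6 · (1,5)+ 3/4
Row 2: (2,0)# 2/4 · (2,2)+ 3/6 · (2,4)+ 3/5 · (2,5)+ 2/3
Row 3: (3,0)# 3/4 · (3,1)+ 3/7 · (3,2)+ 3/5 · (3,3)# 1/5 · (3,5)# 2/4
Row 4: (4,0)# 2/5 · (4,1)# 2/8 · (4,2)+ 4/7 · (4,4)# 5/5 · (4,5)# 3/3
Row 5: (5,0)+ 1/5 · (5,1)+ 3/8 · (5,2)+ 3/7 · (5,3)# 2/6 · (5,5)# 2/4
Row 6: (6,0)# 1/3 · (6,1)# 2/5 · (6,2)# 2/5 · (6,3)+ 2/4 · (6,4)+ 2/4 · (6,5)+ 1/2
Sum over 35 students: 1/2 + 3/4 + 2/4 + 2/4 + 0/2 + 0/3 + 4/6 + 3/5 + 3/6 + 3/4 + 2/4 + 3/6 + 3/5 + 2/3 + 3/4 + 3/7 + 3/5 + 1/5 + 2/4 + 2/5 + 2/8 + 4/7 + 5/5 + 3/3 + 1/5 + 3/8 + 3/7 + 2/6 + 2/4 + 1/3 + 2/5 + 2/5 + 2/4 + 2/4 + 1/2 = 4817/280; mean = 4817/280 ÷ 35 = 4817/9800 = 0.491530… → 0.492.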